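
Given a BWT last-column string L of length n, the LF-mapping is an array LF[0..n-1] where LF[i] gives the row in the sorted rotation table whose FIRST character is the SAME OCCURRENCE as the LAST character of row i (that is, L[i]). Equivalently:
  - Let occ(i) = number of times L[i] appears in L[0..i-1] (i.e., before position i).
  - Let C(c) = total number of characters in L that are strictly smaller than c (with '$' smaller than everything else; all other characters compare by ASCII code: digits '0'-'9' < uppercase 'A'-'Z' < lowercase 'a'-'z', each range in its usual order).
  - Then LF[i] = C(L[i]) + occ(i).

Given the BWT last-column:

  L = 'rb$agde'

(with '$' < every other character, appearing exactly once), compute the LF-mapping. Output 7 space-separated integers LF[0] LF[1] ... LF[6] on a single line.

Answer: 6 2 0 1 5 3 4

Derivation:
Char counts: '$':1, 'a':1, 'b':1, 'd':1, 'e':1, 'g':1, 'r':1
C (first-col start): C('$')=0, C('a')=1, C('b')=2, C('d')=3, C('e')=4, C('g')=5, C('r')=6
L[0]='r': occ=0, LF[0]=C('r')+0=6+0=6
L[1]='b': occ=0, LF[1]=C('b')+0=2+0=2
L[2]='$': occ=0, LF[2]=C('$')+0=0+0=0
L[3]='a': occ=0, LF[3]=C('a')+0=1+0=1
L[4]='g': occ=0, LF[4]=C('g')+0=5+0=5
L[5]='d': occ=0, LF[5]=C('d')+0=3+0=3
L[6]='e': occ=0, LF[6]=C('e')+0=4+0=4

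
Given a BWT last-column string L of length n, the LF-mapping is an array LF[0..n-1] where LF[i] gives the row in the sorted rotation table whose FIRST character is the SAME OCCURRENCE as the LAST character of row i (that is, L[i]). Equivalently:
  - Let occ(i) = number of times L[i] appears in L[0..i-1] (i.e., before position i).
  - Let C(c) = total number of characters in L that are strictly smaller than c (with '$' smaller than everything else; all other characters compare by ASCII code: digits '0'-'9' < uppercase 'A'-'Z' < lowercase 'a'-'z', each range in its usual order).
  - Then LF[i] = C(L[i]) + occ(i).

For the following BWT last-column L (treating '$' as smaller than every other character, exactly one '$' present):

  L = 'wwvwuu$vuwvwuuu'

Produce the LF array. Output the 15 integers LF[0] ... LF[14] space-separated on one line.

Char counts: '$':1, 'u':6, 'v':3, 'w':5
C (first-col start): C('$')=0, C('u')=1, C('v')=7, C('w')=10
L[0]='w': occ=0, LF[0]=C('w')+0=10+0=10
L[1]='w': occ=1, LF[1]=C('w')+1=10+1=11
L[2]='v': occ=0, LF[2]=C('v')+0=7+0=7
L[3]='w': occ=2, LF[3]=C('w')+2=10+2=12
L[4]='u': occ=0, LF[4]=C('u')+0=1+0=1
L[5]='u': occ=1, LF[5]=C('u')+1=1+1=2
L[6]='$': occ=0, LF[6]=C('$')+0=0+0=0
L[7]='v': occ=1, LF[7]=C('v')+1=7+1=8
L[8]='u': occ=2, LF[8]=C('u')+2=1+2=3
L[9]='w': occ=3, LF[9]=C('w')+3=10+3=13
L[10]='v': occ=2, LF[10]=C('v')+2=7+2=9
L[11]='w': occ=4, LF[11]=C('w')+4=10+4=14
L[12]='u': occ=3, LF[12]=C('u')+3=1+3=4
L[13]='u': occ=4, LF[13]=C('u')+4=1+4=5
L[14]='u': occ=5, LF[14]=C('u')+5=1+5=6

Answer: 10 11 7 12 1 2 0 8 3 13 9 14 4 5 6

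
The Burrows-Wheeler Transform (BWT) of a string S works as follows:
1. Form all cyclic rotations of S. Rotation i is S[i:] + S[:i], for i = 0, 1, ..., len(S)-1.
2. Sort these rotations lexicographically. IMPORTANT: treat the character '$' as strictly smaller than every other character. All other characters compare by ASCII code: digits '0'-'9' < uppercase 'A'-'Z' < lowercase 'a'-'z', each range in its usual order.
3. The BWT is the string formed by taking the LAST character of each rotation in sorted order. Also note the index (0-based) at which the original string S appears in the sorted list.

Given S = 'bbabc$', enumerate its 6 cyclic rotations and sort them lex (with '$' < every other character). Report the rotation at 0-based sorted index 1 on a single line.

All 6 rotations (rotation i = S[i:]+S[:i]):
  rot[0] = bbabc$
  rot[1] = babc$b
  rot[2] = abc$bb
  rot[3] = bc$bba
  rot[4] = c$bbab
  rot[5] = $bbabc
Sorted (with $ < everything):
  sorted[0] = $bbabc
  sorted[1] = abc$bb
  sorted[2] = babc$b
  sorted[3] = bbabc$
  sorted[4] = bc$bba
  sorted[5] = c$bbab
sorted[1] = abc$bb

Answer: abc$bb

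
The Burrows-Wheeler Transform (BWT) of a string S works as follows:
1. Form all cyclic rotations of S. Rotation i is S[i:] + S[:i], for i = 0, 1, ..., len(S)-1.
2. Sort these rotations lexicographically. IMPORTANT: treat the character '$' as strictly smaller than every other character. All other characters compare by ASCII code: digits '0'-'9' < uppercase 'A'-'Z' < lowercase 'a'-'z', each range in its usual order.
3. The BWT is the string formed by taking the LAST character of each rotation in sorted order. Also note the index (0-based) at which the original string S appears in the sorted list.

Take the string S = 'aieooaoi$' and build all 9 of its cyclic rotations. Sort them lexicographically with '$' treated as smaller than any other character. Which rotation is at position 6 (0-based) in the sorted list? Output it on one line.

All 9 rotations (rotation i = S[i:]+S[:i]):
  rot[0] = aieooaoi$
  rot[1] = ieooaoi$a
  rot[2] = eooaoi$ai
  rot[3] = ooaoi$aie
  rot[4] = oaoi$aieo
  rot[5] = aoi$aieoo
  rot[6] = oi$aieooa
  rot[7] = i$aieooao
  rot[8] = $aieooaoi
Sorted (with $ < everything):
  sorted[0] = $aieooaoi
  sorted[1] = aieooaoi$
  sorted[2] = aoi$aieoo
  sorted[3] = eooaoi$ai
  sorted[4] = i$aieooao
  sorted[5] = ieooaoi$a
  sorted[6] = oaoi$aieo
  sorted[7] = oi$aieooa
  sorted[8] = ooaoi$aie
sorted[6] = oaoi$aieo

Answer: oaoi$aieo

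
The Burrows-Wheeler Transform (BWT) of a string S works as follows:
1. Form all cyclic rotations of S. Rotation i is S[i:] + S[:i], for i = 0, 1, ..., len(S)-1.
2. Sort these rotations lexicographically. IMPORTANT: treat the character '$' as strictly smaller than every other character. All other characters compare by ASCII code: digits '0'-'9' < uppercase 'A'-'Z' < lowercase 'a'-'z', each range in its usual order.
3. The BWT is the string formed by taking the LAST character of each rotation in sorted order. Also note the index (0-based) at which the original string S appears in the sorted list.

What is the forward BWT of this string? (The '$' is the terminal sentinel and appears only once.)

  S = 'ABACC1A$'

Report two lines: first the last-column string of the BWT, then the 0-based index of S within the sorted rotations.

All 8 rotations (rotation i = S[i:]+S[:i]):
  rot[0] = ABACC1A$
  rot[1] = BACC1A$A
  rot[2] = ACC1A$AB
  rot[3] = CC1A$ABA
  rot[4] = C1A$ABAC
  rot[5] = 1A$ABACC
  rot[6] = A$ABACC1
  rot[7] = $ABACC1A
Sorted (with $ < everything):
  sorted[0] = $ABACC1A  (last char: 'A')
  sorted[1] = 1A$ABACC  (last char: 'C')
  sorted[2] = A$ABACC1  (last char: '1')
  sorted[3] = ABACC1A$  (last char: '$')
  sorted[4] = ACC1A$AB  (last char: 'B')
  sorted[5] = BACC1A$A  (last char: 'A')
  sorted[6] = C1A$ABAC  (last char: 'C')
  sorted[7] = CC1A$ABA  (last char: 'A')
Last column: AC1$BACA
Original string S is at sorted index 3

Answer: AC1$BACA
3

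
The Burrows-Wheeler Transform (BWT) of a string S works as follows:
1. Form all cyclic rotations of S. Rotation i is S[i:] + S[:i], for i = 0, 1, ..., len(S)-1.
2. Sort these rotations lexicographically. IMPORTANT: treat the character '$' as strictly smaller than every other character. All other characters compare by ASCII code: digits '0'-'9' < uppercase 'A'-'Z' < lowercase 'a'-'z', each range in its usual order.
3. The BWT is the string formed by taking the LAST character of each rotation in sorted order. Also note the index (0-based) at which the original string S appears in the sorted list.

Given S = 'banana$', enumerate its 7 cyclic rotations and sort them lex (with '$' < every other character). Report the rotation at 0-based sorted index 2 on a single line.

All 7 rotations (rotation i = S[i:]+S[:i]):
  rot[0] = banana$
  rot[1] = anana$b
  rot[2] = nana$ba
  rot[3] = ana$ban
  rot[4] = na$bana
  rot[5] = a$banan
  rot[6] = $banana
Sorted (with $ < everything):
  sorted[0] = $banana
  sorted[1] = a$banan
  sorted[2] = ana$ban
  sorted[3] = anana$b
  sorted[4] = banana$
  sorted[5] = na$bana
  sorted[6] = nana$ba
sorted[2] = ana$ban

Answer: ana$ban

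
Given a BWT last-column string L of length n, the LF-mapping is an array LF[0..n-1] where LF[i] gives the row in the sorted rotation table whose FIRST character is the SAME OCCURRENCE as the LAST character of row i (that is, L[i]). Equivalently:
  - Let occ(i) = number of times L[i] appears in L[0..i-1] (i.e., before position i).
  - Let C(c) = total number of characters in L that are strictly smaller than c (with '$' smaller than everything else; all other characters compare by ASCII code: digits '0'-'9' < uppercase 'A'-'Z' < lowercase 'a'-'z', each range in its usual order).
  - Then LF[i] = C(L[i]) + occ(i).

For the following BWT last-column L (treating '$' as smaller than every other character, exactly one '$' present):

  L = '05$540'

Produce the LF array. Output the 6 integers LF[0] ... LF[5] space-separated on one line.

Char counts: '$':1, '0':2, '4':1, '5':2
C (first-col start): C('$')=0, C('0')=1, C('4')=3, C('5')=4
L[0]='0': occ=0, LF[0]=C('0')+0=1+0=1
L[1]='5': occ=0, LF[1]=C('5')+0=4+0=4
L[2]='$': occ=0, LF[2]=C('$')+0=0+0=0
L[3]='5': occ=1, LF[3]=C('5')+1=4+1=5
L[4]='4': occ=0, LF[4]=C('4')+0=3+0=3
L[5]='0': occ=1, LF[5]=C('0')+1=1+1=2

Answer: 1 4 0 5 3 2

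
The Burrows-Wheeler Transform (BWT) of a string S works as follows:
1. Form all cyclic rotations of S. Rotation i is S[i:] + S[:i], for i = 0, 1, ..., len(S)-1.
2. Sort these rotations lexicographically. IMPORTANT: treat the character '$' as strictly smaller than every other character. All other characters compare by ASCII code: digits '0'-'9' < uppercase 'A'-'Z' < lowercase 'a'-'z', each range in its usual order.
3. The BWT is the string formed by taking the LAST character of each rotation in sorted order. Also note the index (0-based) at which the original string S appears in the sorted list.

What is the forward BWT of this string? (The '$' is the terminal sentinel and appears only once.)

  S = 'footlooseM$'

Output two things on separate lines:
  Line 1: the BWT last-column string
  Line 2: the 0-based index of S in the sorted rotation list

Answer: Mes$tlfoooo
3

Derivation:
All 11 rotations (rotation i = S[i:]+S[:i]):
  rot[0] = footlooseM$
  rot[1] = ootlooseM$f
  rot[2] = otlooseM$fo
  rot[3] = tlooseM$foo
  rot[4] = looseM$foot
  rot[5] = ooseM$footl
  rot[6] = oseM$footlo
  rot[7] = seM$footloo
  rot[8] = eM$footloos
  rot[9] = M$footloose
  rot[10] = $footlooseM
Sorted (with $ < everything):
  sorted[0] = $footlooseM  (last char: 'M')
  sorted[1] = M$footloose  (last char: 'e')
  sorted[2] = eM$footloos  (last char: 's')
  sorted[3] = footlooseM$  (last char: '$')
  sorted[4] = looseM$foot  (last char: 't')
  sorted[5] = ooseM$footl  (last char: 'l')
  sorted[6] = ootlooseM$f  (last char: 'f')
  sorted[7] = oseM$footlo  (last char: 'o')
  sorted[8] = otlooseM$fo  (last char: 'o')
  sorted[9] = seM$footloo  (last char: 'o')
  sorted[10] = tlooseM$foo  (last char: 'o')
Last column: Mes$tlfoooo
Original string S is at sorted index 3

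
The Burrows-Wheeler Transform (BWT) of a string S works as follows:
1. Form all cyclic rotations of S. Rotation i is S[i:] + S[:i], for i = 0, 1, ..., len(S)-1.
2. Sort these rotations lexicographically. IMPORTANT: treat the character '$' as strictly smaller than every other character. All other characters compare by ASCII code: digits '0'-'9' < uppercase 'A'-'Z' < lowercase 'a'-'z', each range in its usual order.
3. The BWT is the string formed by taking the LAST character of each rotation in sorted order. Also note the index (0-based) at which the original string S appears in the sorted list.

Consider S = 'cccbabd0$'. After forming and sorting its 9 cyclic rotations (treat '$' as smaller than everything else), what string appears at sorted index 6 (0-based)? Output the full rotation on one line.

All 9 rotations (rotation i = S[i:]+S[:i]):
  rot[0] = cccbabd0$
  rot[1] = ccbabd0$c
  rot[2] = cbabd0$cc
  rot[3] = babd0$ccc
  rot[4] = abd0$cccb
  rot[5] = bd0$cccba
  rot[6] = d0$cccbab
  rot[7] = 0$cccbabd
  rot[8] = $cccbabd0
Sorted (with $ < everything):
  sorted[0] = $cccbabd0
  sorted[1] = 0$cccbabd
  sorted[2] = abd0$cccb
  sorted[3] = babd0$ccc
  sorted[4] = bd0$cccba
  sorted[5] = cbabd0$cc
  sorted[6] = ccbabd0$c
  sorted[7] = cccbabd0$
  sorted[8] = d0$cccbab
sorted[6] = ccbabd0$c

Answer: ccbabd0$c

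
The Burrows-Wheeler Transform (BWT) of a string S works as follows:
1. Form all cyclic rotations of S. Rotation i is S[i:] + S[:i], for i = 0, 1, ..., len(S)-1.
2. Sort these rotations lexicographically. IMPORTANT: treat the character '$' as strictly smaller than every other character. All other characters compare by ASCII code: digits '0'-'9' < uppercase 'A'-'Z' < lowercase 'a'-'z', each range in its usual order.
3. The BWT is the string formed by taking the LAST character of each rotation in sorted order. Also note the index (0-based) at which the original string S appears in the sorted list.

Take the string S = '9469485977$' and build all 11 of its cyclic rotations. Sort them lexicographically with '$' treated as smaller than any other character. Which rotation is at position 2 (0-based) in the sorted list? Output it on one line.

All 11 rotations (rotation i = S[i:]+S[:i]):
  rot[0] = 9469485977$
  rot[1] = 469485977$9
  rot[2] = 69485977$94
  rot[3] = 9485977$946
  rot[4] = 485977$9469
  rot[5] = 85977$94694
  rot[6] = 5977$946948
  rot[7] = 977$9469485
  rot[8] = 77$94694859
  rot[9] = 7$946948597
  rot[10] = $9469485977
Sorted (with $ < everything):
  sorted[0] = $9469485977
  sorted[1] = 469485977$9
  sorted[2] = 485977$9469
  sorted[3] = 5977$946948
  sorted[4] = 69485977$94
  sorted[5] = 7$946948597
  sorted[6] = 77$94694859
  sorted[7] = 85977$94694
  sorted[8] = 9469485977$
  sorted[9] = 9485977$946
  sorted[10] = 977$9469485
sorted[2] = 485977$9469

Answer: 485977$9469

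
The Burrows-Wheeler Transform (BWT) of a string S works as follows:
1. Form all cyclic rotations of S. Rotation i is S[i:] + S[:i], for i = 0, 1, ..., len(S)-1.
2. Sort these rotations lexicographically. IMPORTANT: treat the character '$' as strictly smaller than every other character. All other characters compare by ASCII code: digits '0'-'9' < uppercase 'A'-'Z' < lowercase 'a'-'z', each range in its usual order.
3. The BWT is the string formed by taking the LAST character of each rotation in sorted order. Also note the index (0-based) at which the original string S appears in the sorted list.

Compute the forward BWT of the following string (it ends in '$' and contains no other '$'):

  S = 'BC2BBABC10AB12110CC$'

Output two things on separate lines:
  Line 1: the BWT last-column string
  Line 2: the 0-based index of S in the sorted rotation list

All 20 rotations (rotation i = S[i:]+S[:i]):
  rot[0] = BC2BBABC10AB12110CC$
  rot[1] = C2BBABC10AB12110CC$B
  rot[2] = 2BBABC10AB12110CC$BC
  rot[3] = BBABC10AB12110CC$BC2
  rot[4] = BABC10AB12110CC$BC2B
  rot[5] = ABC10AB12110CC$BC2BB
  rot[6] = BC10AB12110CC$BC2BBA
  rot[7] = C10AB12110CC$BC2BBAB
  rot[8] = 10AB12110CC$BC2BBABC
  rot[9] = 0AB12110CC$BC2BBABC1
  rot[10] = AB12110CC$BC2BBABC10
  rot[11] = B12110CC$BC2BBABC10A
  rot[12] = 12110CC$BC2BBABC10AB
  rot[13] = 2110CC$BC2BBABC10AB1
  rot[14] = 110CC$BC2BBABC10AB12
  rot[15] = 10CC$BC2BBABC10AB121
  rot[16] = 0CC$BC2BBABC10AB1211
  rot[17] = CC$BC2BBABC10AB12110
  rot[18] = C$BC2BBABC10AB12110C
  rot[19] = $BC2BBABC10AB12110CC
Sorted (with $ < everything):
  sorted[0] = $BC2BBABC10AB12110CC  (last char: 'C')
  sorted[1] = 0AB12110CC$BC2BBABC1  (last char: '1')
  sorted[2] = 0CC$BC2BBABC10AB1211  (last char: '1')
  sorted[3] = 10AB12110CC$BC2BBABC  (last char: 'C')
  sorted[4] = 10CC$BC2BBABC10AB121  (last char: '1')
  sorted[5] = 110CC$BC2BBABC10AB12  (last char: '2')
  sorted[6] = 12110CC$BC2BBABC10AB  (last char: 'B')
  sorted[7] = 2110CC$BC2BBABC10AB1  (last char: '1')
  sorted[8] = 2BBABC10AB12110CC$BC  (last char: 'C')
  sorted[9] = AB12110CC$BC2BBABC10  (last char: '0')
  sorted[10] = ABC10AB12110CC$BC2BB  (last char: 'B')
  sorted[11] = B12110CC$BC2BBABC10A  (last char: 'A')
  sorted[12] = BABC10AB12110CC$BC2B  (last char: 'B')
  sorted[13] = BBABC10AB12110CC$BC2  (last char: '2')
  sorted[14] = BC10AB12110CC$BC2BBA  (last char: 'A')
  sorted[15] = BC2BBABC10AB12110CC$  (last char: '$')
  sorted[16] = C$BC2BBABC10AB12110C  (last char: 'C')
  sorted[17] = C10AB12110CC$BC2BBAB  (last char: 'B')
  sorted[18] = C2BBABC10AB12110CC$B  (last char: 'B')
  sorted[19] = CC$BC2BBABC10AB12110  (last char: '0')
Last column: C11C12B1C0BAB2A$CBB0
Original string S is at sorted index 15

Answer: C11C12B1C0BAB2A$CBB0
15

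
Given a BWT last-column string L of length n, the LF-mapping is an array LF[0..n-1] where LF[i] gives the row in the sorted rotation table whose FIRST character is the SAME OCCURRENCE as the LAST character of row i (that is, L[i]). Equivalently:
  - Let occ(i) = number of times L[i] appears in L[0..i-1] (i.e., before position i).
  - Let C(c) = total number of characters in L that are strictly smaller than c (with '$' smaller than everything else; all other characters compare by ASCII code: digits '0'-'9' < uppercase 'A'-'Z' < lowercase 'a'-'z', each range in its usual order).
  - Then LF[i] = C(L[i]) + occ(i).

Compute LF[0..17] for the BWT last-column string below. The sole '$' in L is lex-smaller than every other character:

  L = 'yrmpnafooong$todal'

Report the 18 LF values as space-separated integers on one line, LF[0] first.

Answer: 17 15 7 14 8 1 4 10 11 12 9 5 0 16 13 3 2 6

Derivation:
Char counts: '$':1, 'a':2, 'd':1, 'f':1, 'g':1, 'l':1, 'm':1, 'n':2, 'o':4, 'p':1, 'r':1, 't':1, 'y':1
C (first-col start): C('$')=0, C('a')=1, C('d')=3, C('f')=4, C('g')=5, C('l')=6, C('m')=7, C('n')=8, C('o')=10, C('p')=14, C('r')=15, C('t')=16, C('y')=17
L[0]='y': occ=0, LF[0]=C('y')+0=17+0=17
L[1]='r': occ=0, LF[1]=C('r')+0=15+0=15
L[2]='m': occ=0, LF[2]=C('m')+0=7+0=7
L[3]='p': occ=0, LF[3]=C('p')+0=14+0=14
L[4]='n': occ=0, LF[4]=C('n')+0=8+0=8
L[5]='a': occ=0, LF[5]=C('a')+0=1+0=1
L[6]='f': occ=0, LF[6]=C('f')+0=4+0=4
L[7]='o': occ=0, LF[7]=C('o')+0=10+0=10
L[8]='o': occ=1, LF[8]=C('o')+1=10+1=11
L[9]='o': occ=2, LF[9]=C('o')+2=10+2=12
L[10]='n': occ=1, LF[10]=C('n')+1=8+1=9
L[11]='g': occ=0, LF[11]=C('g')+0=5+0=5
L[12]='$': occ=0, LF[12]=C('$')+0=0+0=0
L[13]='t': occ=0, LF[13]=C('t')+0=16+0=16
L[14]='o': occ=3, LF[14]=C('o')+3=10+3=13
L[15]='d': occ=0, LF[15]=C('d')+0=3+0=3
L[16]='a': occ=1, LF[16]=C('a')+1=1+1=2
L[17]='l': occ=0, LF[17]=C('l')+0=6+0=6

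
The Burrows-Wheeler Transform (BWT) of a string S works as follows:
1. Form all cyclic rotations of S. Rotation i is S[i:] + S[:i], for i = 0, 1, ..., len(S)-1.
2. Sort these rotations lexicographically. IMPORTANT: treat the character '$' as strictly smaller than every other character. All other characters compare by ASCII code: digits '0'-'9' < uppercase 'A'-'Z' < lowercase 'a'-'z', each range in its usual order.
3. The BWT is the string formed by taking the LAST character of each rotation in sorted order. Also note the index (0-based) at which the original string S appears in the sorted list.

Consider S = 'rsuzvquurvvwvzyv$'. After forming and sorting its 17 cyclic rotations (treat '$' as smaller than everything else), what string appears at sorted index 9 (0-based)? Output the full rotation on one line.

Answer: vquurvvwvzyv$rsuz

Derivation:
All 17 rotations (rotation i = S[i:]+S[:i]):
  rot[0] = rsuzvquurvvwvzyv$
  rot[1] = suzvquurvvwvzyv$r
  rot[2] = uzvquurvvwvzyv$rs
  rot[3] = zvquurvvwvzyv$rsu
  rot[4] = vquurvvwvzyv$rsuz
  rot[5] = quurvvwvzyv$rsuzv
  rot[6] = uurvvwvzyv$rsuzvq
  rot[7] = urvvwvzyv$rsuzvqu
  rot[8] = rvvwvzyv$rsuzvquu
  rot[9] = vvwvzyv$rsuzvquur
  rot[10] = vwvzyv$rsuzvquurv
  rot[11] = wvzyv$rsuzvquurvv
  rot[12] = vzyv$rsuzvquurvvw
  rot[13] = zyv$rsuzvquurvvwv
  rot[14] = yv$rsuzvquurvvwvz
  rot[15] = v$rsuzvquurvvwvzy
  rot[16] = $rsuzvquurvvwvzyv
Sorted (with $ < everything):
  sorted[0] = $rsuzvquurvvwvzyv
  sorted[1] = quurvvwvzyv$rsuzv
  sorted[2] = rsuzvquurvvwvzyv$
  sorted[3] = rvvwvzyv$rsuzvquu
  sorted[4] = suzvquurvvwvzyv$r
  sorted[5] = urvvwvzyv$rsuzvqu
  sorted[6] = uurvvwvzyv$rsuzvq
  sorted[7] = uzvquurvvwvzyv$rs
  sorted[8] = v$rsuzvquurvvwvzy
  sorted[9] = vquurvvwvzyv$rsuz
  sorted[10] = vvwvzyv$rsuzvquur
  sorted[11] = vwvzyv$rsuzvquurv
  sorted[12] = vzyv$rsuzvquurvvw
  sorted[13] = wvzyv$rsuzvquurvv
  sorted[14] = yv$rsuzvquurvvwvz
  sorted[15] = zvquurvvwvzyv$rsu
  sorted[16] = zyv$rsuzvquurvvwv
sorted[9] = vquurvvwvzyv$rsuz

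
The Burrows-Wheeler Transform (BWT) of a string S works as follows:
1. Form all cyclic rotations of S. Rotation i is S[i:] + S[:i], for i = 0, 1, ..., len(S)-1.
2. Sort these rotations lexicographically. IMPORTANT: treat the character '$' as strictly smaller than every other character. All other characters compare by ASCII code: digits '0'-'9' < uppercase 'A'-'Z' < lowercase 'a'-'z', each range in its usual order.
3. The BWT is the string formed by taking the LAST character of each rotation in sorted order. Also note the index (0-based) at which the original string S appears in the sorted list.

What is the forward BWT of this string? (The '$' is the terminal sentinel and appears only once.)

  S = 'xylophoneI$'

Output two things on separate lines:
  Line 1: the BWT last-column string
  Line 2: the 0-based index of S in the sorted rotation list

All 11 rotations (rotation i = S[i:]+S[:i]):
  rot[0] = xylophoneI$
  rot[1] = ylophoneI$x
  rot[2] = lophoneI$xy
  rot[3] = ophoneI$xyl
  rot[4] = phoneI$xylo
  rot[5] = honeI$xylop
  rot[6] = oneI$xyloph
  rot[7] = neI$xylopho
  rot[8] = eI$xylophon
  rot[9] = I$xylophone
  rot[10] = $xylophoneI
Sorted (with $ < everything):
  sorted[0] = $xylophoneI  (last char: 'I')
  sorted[1] = I$xylophone  (last char: 'e')
  sorted[2] = eI$xylophon  (last char: 'n')
  sorted[3] = honeI$xylop  (last char: 'p')
  sorted[4] = lophoneI$xy  (last char: 'y')
  sorted[5] = neI$xylopho  (last char: 'o')
  sorted[6] = oneI$xyloph  (last char: 'h')
  sorted[7] = ophoneI$xyl  (last char: 'l')
  sorted[8] = phoneI$xylo  (last char: 'o')
  sorted[9] = xylophoneI$  (last char: '$')
  sorted[10] = ylophoneI$x  (last char: 'x')
Last column: Ienpyohlo$x
Original string S is at sorted index 9

Answer: Ienpyohlo$x
9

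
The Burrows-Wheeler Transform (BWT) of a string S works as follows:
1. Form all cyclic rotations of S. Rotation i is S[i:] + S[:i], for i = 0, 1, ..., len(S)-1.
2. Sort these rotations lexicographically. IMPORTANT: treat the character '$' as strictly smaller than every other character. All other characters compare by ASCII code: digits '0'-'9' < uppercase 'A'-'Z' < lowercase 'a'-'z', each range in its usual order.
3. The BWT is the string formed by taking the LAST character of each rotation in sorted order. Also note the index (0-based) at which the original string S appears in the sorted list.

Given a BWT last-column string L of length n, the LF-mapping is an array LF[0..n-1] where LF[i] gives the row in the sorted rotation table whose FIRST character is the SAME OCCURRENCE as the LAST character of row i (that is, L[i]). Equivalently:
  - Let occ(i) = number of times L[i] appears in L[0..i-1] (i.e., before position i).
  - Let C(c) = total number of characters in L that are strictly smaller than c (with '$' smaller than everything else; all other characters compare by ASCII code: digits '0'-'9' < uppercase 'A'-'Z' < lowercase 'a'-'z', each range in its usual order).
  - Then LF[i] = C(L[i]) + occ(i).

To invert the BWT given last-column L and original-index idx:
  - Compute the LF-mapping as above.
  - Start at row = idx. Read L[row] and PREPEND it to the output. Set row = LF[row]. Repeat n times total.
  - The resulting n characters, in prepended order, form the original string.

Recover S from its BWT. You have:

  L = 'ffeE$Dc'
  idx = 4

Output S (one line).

Answer: eEcfDf$

Derivation:
LF mapping: 5 6 4 2 0 1 3
Walk LF starting at row 4, prepending L[row]:
  step 1: row=4, L[4]='$', prepend. Next row=LF[4]=0
  step 2: row=0, L[0]='f', prepend. Next row=LF[0]=5
  step 3: row=5, L[5]='D', prepend. Next row=LF[5]=1
  step 4: row=1, L[1]='f', prepend. Next row=LF[1]=6
  step 5: row=6, L[6]='c', prepend. Next row=LF[6]=3
  step 6: row=3, L[3]='E', prepend. Next row=LF[3]=2
  step 7: row=2, L[2]='e', prepend. Next row=LF[2]=4
Reversed output: eEcfDf$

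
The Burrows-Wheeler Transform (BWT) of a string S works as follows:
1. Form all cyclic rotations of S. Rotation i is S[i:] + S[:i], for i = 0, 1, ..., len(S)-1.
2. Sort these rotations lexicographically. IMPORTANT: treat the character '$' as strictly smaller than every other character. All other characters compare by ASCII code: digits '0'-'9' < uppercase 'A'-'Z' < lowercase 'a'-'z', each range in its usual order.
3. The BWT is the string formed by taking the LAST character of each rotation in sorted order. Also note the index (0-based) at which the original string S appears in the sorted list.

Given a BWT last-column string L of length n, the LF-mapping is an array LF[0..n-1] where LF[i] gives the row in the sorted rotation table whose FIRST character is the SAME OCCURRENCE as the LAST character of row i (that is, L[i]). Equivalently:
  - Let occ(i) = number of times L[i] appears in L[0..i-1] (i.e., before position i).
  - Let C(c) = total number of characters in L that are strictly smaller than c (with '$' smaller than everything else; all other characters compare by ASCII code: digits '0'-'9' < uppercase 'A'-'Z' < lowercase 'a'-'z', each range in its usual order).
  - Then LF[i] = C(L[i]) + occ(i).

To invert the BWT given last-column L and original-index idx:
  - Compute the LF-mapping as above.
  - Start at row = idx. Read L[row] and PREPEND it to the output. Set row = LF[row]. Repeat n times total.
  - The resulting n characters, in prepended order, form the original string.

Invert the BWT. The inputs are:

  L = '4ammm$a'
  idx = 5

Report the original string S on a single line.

Answer: mamma4$

Derivation:
LF mapping: 1 2 4 5 6 0 3
Walk LF starting at row 5, prepending L[row]:
  step 1: row=5, L[5]='$', prepend. Next row=LF[5]=0
  step 2: row=0, L[0]='4', prepend. Next row=LF[0]=1
  step 3: row=1, L[1]='a', prepend. Next row=LF[1]=2
  step 4: row=2, L[2]='m', prepend. Next row=LF[2]=4
  step 5: row=4, L[4]='m', prepend. Next row=LF[4]=6
  step 6: row=6, L[6]='a', prepend. Next row=LF[6]=3
  step 7: row=3, L[3]='m', prepend. Next row=LF[3]=5
Reversed output: mamma4$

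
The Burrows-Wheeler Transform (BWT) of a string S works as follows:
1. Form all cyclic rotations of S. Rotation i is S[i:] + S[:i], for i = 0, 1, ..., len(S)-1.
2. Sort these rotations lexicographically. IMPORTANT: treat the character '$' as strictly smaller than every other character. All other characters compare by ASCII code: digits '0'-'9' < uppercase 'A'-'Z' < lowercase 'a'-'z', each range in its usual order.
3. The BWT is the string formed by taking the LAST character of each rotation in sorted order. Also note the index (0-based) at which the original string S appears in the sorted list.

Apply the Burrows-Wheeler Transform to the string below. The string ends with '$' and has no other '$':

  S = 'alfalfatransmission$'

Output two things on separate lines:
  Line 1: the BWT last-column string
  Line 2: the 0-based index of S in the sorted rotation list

Answer: n$frfllsmaasoaitsnia
1

Derivation:
All 20 rotations (rotation i = S[i:]+S[:i]):
  rot[0] = alfalfatransmission$
  rot[1] = lfalfatransmission$a
  rot[2] = falfatransmission$al
  rot[3] = alfatransmission$alf
  rot[4] = lfatransmission$alfa
  rot[5] = fatransmission$alfal
  rot[6] = atransmission$alfalf
  rot[7] = transmission$alfalfa
  rot[8] = ransmission$alfalfat
  rot[9] = ansmission$alfalfatr
  rot[10] = nsmission$alfalfatra
  rot[11] = smission$alfalfatran
  rot[12] = mission$alfalfatrans
  rot[13] = ission$alfalfatransm
  rot[14] = ssion$alfalfatransmi
  rot[15] = sion$alfalfatransmis
  rot[16] = ion$alfalfatransmiss
  rot[17] = on$alfalfatransmissi
  rot[18] = n$alfalfatransmissio
  rot[19] = $alfalfatransmission
Sorted (with $ < everything):
  sorted[0] = $alfalfatransmission  (last char: 'n')
  sorted[1] = alfalfatransmission$  (last char: '$')
  sorted[2] = alfatransmission$alf  (last char: 'f')
  sorted[3] = ansmission$alfalfatr  (last char: 'r')
  sorted[4] = atransmission$alfalf  (last char: 'f')
  sorted[5] = falfatransmission$al  (last char: 'l')
  sorted[6] = fatransmission$alfal  (last char: 'l')
  sorted[7] = ion$alfalfatransmiss  (last char: 's')
  sorted[8] = ission$alfalfatransm  (last char: 'm')
  sorted[9] = lfalfatransmission$a  (last char: 'a')
  sorted[10] = lfatransmission$alfa  (last char: 'a')
  sorted[11] = mission$alfalfatrans  (last char: 's')
  sorted[12] = n$alfalfatransmissio  (last char: 'o')
  sorted[13] = nsmission$alfalfatra  (last char: 'a')
  sorted[14] = on$alfalfatransmissi  (last char: 'i')
  sorted[15] = ransmission$alfalfat  (last char: 't')
  sorted[16] = sion$alfalfatransmis  (last char: 's')
  sorted[17] = smission$alfalfatran  (last char: 'n')
  sorted[18] = ssion$alfalfatransmi  (last char: 'i')
  sorted[19] = transmission$alfalfa  (last char: 'a')
Last column: n$frfllsmaasoaitsnia
Original string S is at sorted index 1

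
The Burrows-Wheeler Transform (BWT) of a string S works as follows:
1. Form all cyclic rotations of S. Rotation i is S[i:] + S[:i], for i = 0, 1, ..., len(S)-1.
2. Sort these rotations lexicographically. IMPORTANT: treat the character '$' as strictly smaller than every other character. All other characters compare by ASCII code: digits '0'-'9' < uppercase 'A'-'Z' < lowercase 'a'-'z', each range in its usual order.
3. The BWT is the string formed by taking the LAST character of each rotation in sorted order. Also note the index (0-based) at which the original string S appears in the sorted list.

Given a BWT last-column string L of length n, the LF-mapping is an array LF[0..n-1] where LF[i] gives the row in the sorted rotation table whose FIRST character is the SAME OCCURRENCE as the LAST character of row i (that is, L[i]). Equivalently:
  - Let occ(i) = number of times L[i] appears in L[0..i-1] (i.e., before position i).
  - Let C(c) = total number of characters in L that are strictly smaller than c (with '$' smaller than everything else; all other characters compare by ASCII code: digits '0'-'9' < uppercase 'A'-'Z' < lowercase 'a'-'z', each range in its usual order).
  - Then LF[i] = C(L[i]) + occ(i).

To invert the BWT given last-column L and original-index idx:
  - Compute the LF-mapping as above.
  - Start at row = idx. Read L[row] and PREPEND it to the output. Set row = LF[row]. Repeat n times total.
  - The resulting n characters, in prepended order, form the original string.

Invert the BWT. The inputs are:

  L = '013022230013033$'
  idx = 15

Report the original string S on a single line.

Answer: 333300202031210$

Derivation:
LF mapping: 1 6 11 2 8 9 10 12 3 4 7 13 5 14 15 0
Walk LF starting at row 15, prepending L[row]:
  step 1: row=15, L[15]='$', prepend. Next row=LF[15]=0
  step 2: row=0, L[0]='0', prepend. Next row=LF[0]=1
  step 3: row=1, L[1]='1', prepend. Next row=LF[1]=6
  step 4: row=6, L[6]='2', prepend. Next row=LF[6]=10
  step 5: row=10, L[10]='1', prepend. Next row=LF[10]=7
  step 6: row=7, L[7]='3', prepend. Next row=LF[7]=12
  step 7: row=12, L[12]='0', prepend. Next row=LF[12]=5
  step 8: row=5, L[5]='2', prepend. Next row=LF[5]=9
  step 9: row=9, L[9]='0', prepend. Next row=LF[9]=4
  step 10: row=4, L[4]='2', prepend. Next row=LF[4]=8
  step 11: row=8, L[8]='0', prepend. Next row=LF[8]=3
  step 12: row=3, L[3]='0', prepend. Next row=LF[3]=2
  step 13: row=2, L[2]='3', prepend. Next row=LF[2]=11
  step 14: row=11, L[11]='3', prepend. Next row=LF[11]=13
  step 15: row=13, L[13]='3', prepend. Next row=LF[13]=14
  step 16: row=14, L[14]='3', prepend. Next row=LF[14]=15
Reversed output: 333300202031210$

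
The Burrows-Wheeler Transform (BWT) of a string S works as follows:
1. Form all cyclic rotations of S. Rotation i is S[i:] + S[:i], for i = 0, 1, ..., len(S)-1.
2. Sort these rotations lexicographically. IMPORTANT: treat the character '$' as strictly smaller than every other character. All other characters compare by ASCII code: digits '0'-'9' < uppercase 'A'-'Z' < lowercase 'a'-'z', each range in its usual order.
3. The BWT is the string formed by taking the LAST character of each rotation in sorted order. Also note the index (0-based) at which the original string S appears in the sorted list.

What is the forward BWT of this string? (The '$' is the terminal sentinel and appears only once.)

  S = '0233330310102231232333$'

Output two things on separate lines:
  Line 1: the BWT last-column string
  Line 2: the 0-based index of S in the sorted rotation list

All 23 rotations (rotation i = S[i:]+S[:i]):
  rot[0] = 0233330310102231232333$
  rot[1] = 233330310102231232333$0
  rot[2] = 33330310102231232333$02
  rot[3] = 3330310102231232333$023
  rot[4] = 330310102231232333$0233
  rot[5] = 30310102231232333$02333
  rot[6] = 0310102231232333$023333
  rot[7] = 310102231232333$0233330
  rot[8] = 10102231232333$02333303
  rot[9] = 0102231232333$023333031
  rot[10] = 102231232333$0233330310
  rot[11] = 02231232333$02333303101
  rot[12] = 2231232333$023333031010
  rot[13] = 231232333$0233330310102
  rot[14] = 31232333$02333303101022
  rot[15] = 1232333$023333031010223
  rot[16] = 232333$0233330310102231
  rot[17] = 32333$02333303101022312
  rot[18] = 2333$023333031010223123
  rot[19] = 333$0233330310102231232
  rot[20] = 33$02333303101022312323
  rot[21] = 3$023333031010223123233
  rot[22] = $0233330310102231232333
Sorted (with $ < everything):
  sorted[0] = $0233330310102231232333  (last char: '3')
  sorted[1] = 0102231232333$023333031  (last char: '1')
  sorted[2] = 02231232333$02333303101  (last char: '1')
  sorted[3] = 0233330310102231232333$  (last char: '$')
  sorted[4] = 0310102231232333$023333  (last char: '3')
  sorted[5] = 10102231232333$02333303  (last char: '3')
  sorted[6] = 102231232333$0233330310  (last char: '0')
  sorted[7] = 1232333$023333031010223  (last char: '3')
  sorted[8] = 2231232333$023333031010  (last char: '0')
  sorted[9] = 231232333$0233330310102  (last char: '2')
  sorted[10] = 232333$0233330310102231  (last char: '1')
  sorted[11] = 2333$023333031010223123  (last char: '3')
  sorted[12] = 233330310102231232333$0  (last char: '0')
  sorted[13] = 3$023333031010223123233  (last char: '3')
  sorted[14] = 30310102231232333$02333  (last char: '3')
  sorted[15] = 310102231232333$0233330  (last char: '0')
  sorted[16] = 31232333$02333303101022  (last char: '2')
  sorted[17] = 32333$02333303101022312  (last char: '2')
  sorted[18] = 33$02333303101022312323  (last char: '3')
  sorted[19] = 330310102231232333$0233  (last char: '3')
  sorted[20] = 333$0233330310102231232  (last char: '2')
  sorted[21] = 3330310102231232333$023  (last char: '3')
  sorted[22] = 33330310102231232333$02  (last char: '2')
Last column: 311$3303021303302233232
Original string S is at sorted index 3

Answer: 311$3303021303302233232
3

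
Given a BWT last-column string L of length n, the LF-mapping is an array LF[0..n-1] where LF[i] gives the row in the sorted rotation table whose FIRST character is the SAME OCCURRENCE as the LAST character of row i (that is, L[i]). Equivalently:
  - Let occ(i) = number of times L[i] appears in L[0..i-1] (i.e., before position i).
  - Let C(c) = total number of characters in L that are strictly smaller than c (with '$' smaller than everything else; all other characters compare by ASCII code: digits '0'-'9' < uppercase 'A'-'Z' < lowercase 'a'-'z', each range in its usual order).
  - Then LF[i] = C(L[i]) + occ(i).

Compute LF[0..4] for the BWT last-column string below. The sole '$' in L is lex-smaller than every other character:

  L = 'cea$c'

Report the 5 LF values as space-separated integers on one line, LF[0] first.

Char counts: '$':1, 'a':1, 'c':2, 'e':1
C (first-col start): C('$')=0, C('a')=1, C('c')=2, C('e')=4
L[0]='c': occ=0, LF[0]=C('c')+0=2+0=2
L[1]='e': occ=0, LF[1]=C('e')+0=4+0=4
L[2]='a': occ=0, LF[2]=C('a')+0=1+0=1
L[3]='$': occ=0, LF[3]=C('$')+0=0+0=0
L[4]='c': occ=1, LF[4]=C('c')+1=2+1=3

Answer: 2 4 1 0 3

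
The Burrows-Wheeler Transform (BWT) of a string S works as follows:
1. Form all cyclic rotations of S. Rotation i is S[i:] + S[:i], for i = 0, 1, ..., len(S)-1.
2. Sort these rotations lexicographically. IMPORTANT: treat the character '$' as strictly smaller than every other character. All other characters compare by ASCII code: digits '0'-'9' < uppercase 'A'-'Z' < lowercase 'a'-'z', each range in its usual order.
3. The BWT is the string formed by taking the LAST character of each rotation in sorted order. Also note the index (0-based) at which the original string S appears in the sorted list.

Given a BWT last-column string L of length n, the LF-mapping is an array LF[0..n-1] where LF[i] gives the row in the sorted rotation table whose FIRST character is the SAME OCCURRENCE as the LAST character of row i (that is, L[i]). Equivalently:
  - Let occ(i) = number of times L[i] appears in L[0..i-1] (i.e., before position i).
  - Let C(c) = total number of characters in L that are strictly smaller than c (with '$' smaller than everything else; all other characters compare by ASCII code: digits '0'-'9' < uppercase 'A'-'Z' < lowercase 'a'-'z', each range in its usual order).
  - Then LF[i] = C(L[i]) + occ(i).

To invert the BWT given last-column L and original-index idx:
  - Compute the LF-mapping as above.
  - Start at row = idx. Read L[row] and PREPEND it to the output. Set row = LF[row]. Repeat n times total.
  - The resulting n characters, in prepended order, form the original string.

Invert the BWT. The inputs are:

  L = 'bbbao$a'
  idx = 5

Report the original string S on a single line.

LF mapping: 3 4 5 1 6 0 2
Walk LF starting at row 5, prepending L[row]:
  step 1: row=5, L[5]='$', prepend. Next row=LF[5]=0
  step 2: row=0, L[0]='b', prepend. Next row=LF[0]=3
  step 3: row=3, L[3]='a', prepend. Next row=LF[3]=1
  step 4: row=1, L[1]='b', prepend. Next row=LF[1]=4
  step 5: row=4, L[4]='o', prepend. Next row=LF[4]=6
  step 6: row=6, L[6]='a', prepend. Next row=LF[6]=2
  step 7: row=2, L[2]='b', prepend. Next row=LF[2]=5
Reversed output: baobab$

Answer: baobab$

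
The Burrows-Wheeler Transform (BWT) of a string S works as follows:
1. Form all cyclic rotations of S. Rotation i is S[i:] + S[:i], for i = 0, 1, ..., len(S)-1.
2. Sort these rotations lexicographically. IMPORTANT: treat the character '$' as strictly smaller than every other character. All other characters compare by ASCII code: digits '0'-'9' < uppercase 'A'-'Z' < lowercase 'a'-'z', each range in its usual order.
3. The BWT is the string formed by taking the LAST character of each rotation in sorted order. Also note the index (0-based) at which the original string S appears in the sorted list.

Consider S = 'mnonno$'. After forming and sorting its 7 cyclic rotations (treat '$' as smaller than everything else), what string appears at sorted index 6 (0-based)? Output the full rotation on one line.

All 7 rotations (rotation i = S[i:]+S[:i]):
  rot[0] = mnonno$
  rot[1] = nonno$m
  rot[2] = onno$mn
  rot[3] = nno$mno
  rot[4] = no$mnon
  rot[5] = o$mnonn
  rot[6] = $mnonno
Sorted (with $ < everything):
  sorted[0] = $mnonno
  sorted[1] = mnonno$
  sorted[2] = nno$mno
  sorted[3] = no$mnon
  sorted[4] = nonno$m
  sorted[5] = o$mnonn
  sorted[6] = onno$mn
sorted[6] = onno$mn

Answer: onno$mn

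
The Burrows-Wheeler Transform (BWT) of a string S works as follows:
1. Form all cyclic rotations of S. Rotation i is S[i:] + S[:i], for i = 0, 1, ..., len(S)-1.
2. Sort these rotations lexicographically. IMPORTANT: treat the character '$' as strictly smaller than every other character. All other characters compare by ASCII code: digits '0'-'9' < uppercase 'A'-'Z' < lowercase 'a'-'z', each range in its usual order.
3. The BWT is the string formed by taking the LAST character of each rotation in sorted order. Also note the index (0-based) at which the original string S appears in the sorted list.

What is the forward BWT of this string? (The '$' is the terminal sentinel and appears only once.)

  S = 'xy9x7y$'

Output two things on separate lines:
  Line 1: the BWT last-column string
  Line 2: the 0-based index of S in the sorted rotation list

Answer: yxy9$7x
4

Derivation:
All 7 rotations (rotation i = S[i:]+S[:i]):
  rot[0] = xy9x7y$
  rot[1] = y9x7y$x
  rot[2] = 9x7y$xy
  rot[3] = x7y$xy9
  rot[4] = 7y$xy9x
  rot[5] = y$xy9x7
  rot[6] = $xy9x7y
Sorted (with $ < everything):
  sorted[0] = $xy9x7y  (last char: 'y')
  sorted[1] = 7y$xy9x  (last char: 'x')
  sorted[2] = 9x7y$xy  (last char: 'y')
  sorted[3] = x7y$xy9  (last char: '9')
  sorted[4] = xy9x7y$  (last char: '$')
  sorted[5] = y$xy9x7  (last char: '7')
  sorted[6] = y9x7y$x  (last char: 'x')
Last column: yxy9$7x
Original string S is at sorted index 4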